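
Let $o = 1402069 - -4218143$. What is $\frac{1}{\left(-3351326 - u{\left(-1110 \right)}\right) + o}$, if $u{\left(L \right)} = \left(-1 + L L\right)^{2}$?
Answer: $- \frac{1}{1518065676915} \approx -6.5873 \cdot 10^{-13}$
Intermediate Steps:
$o = 5620212$ ($o = 1402069 + 4218143 = 5620212$)
$u{\left(L \right)} = \left(-1 + L^{2}\right)^{2}$
$\frac{1}{\left(-3351326 - u{\left(-1110 \right)}\right) + o} = \frac{1}{\left(-3351326 - \left(-1 + \left(-1110\right)^{2}\right)^{2}\right) + 5620212} = \frac{1}{\left(-3351326 - \left(-1 + 1232100\right)^{2}\right) + 5620212} = \frac{1}{\left(-3351326 - 1232099^{2}\right) + 5620212} = \frac{1}{\left(-3351326 - 1518067945801\right) + 5620212} = \frac{1}{-1518071297127 + 5620212} = \frac{1}{-1518065676915} = - \frac{1}{1518065676915}$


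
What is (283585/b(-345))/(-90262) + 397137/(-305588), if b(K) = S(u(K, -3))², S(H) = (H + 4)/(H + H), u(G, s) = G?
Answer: -22713580628116107/1603688484507868 ≈ -14.163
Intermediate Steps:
S(H) = (4 + H)/(2*H) (S(H) = (4 + H)/((2*H)) = (4 + H)*(1/(2*H)) = (4 + H)/(2*H))
b(K) = (4 + K)²/(4*K²) (b(K) = ((4 + K)/(2*K))² = (4 + K)²/(4*K²))
(283585/b(-345))/(-90262) + 397137/(-305588) = (283585/(((¼)*(4 - 345)²/(-345)²)))/(-90262) + 397137/(-305588) = (283585/(((¼)*(1/119025)*(-341)²)))*(-1/90262) + 397137*(-1/305588) = (283585/(((¼)*(1/119025)*116281)))*(-1/90262) - 397137/305588 = (283585/(116281/476100))*(-1/90262) - 397137/305588 = (283585*(476100/116281))*(-1/90262) - 397137/305588 = (135014818500/116281)*(-1/90262) - 397137/305588 = -67507409250/5247877811 - 397137/305588 = -22713580628116107/1603688484507868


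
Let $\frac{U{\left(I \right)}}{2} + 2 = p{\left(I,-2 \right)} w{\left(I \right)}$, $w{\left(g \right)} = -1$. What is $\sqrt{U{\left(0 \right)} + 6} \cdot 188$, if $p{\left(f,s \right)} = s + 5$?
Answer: $376 i \approx 376.0 i$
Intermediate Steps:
$p{\left(f,s \right)} = 5 + s$
$U{\left(I \right)} = -10$ ($U{\left(I \right)} = -4 + 2 \left(5 - 2\right) \left(-1\right) = -4 + 2 \cdot 3 \left(-1\right) = -4 + 2 \left(-3\right) = -4 - 6 = -10$)
$\sqrt{U{\left(0 \right)} + 6} \cdot 188 = \sqrt{-10 + 6} \cdot 188 = \sqrt{-4} \cdot 188 = 2 i 188 = 376 i$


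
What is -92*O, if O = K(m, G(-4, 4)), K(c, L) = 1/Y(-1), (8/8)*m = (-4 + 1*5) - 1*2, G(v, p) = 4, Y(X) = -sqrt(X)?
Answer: -92*I ≈ -92.0*I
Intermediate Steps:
m = -1 (m = (-4 + 1*5) - 1*2 = (-4 + 5) - 2 = 1 - 2 = -1)
K(c, L) = I (K(c, L) = 1/(-sqrt(-1)) = 1/(-I) = I)
O = I ≈ 1.0*I
-92*O = -92*I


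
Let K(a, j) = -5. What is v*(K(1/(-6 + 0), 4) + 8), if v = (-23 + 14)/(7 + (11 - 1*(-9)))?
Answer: -1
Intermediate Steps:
v = -⅓ (v = -9/(7 + (11 + 9)) = -9/(7 + 20) = -9/27 = -9*1/27 = -⅓ ≈ -0.33333)
v*(K(1/(-6 + 0), 4) + 8) = -(-5 + 8)/3 = -⅓*3 = -1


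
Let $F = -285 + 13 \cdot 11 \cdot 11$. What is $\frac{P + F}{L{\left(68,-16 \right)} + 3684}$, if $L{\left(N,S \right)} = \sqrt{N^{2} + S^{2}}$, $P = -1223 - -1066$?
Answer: $\frac{1041651}{3391744} - \frac{1131 \sqrt{305}}{3391744} \approx 0.30129$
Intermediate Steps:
$P = -157$ ($P = -1223 + 1066 = -157$)
$F = 1288$ ($F = -285 + 143 \cdot 11 = -285 + 1573 = 1288$)
$\frac{P + F}{L{\left(68,-16 \right)} + 3684} = \frac{-157 + 1288}{\sqrt{68^{2} + \left(-16\right)^{2}} + 3684} = \frac{1131}{\sqrt{4624 + 256} + 3684} = \frac{1131}{\sqrt{4880} + 3684} = \frac{1131}{4 \sqrt{305} + 3684} = \frac{1131}{3684 + 4 \sqrt{305}}$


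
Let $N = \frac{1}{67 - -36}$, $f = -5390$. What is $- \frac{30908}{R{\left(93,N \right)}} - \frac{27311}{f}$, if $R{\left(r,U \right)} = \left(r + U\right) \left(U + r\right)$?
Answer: $\frac{18477706033}{12366869900} \approx 1.4941$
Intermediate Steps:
$N = \frac{1}{103}$ ($N = \frac{1}{67 + 36} = \frac{1}{103} \approx 0.0097087$)
$R{\left(r,U \right)} = \left(U + r\right)^{2}$ ($R{\left(r,U \right)} = \left(U + r\right) \left(U + r\right) = \left(U + r\right)^{2}$)
$- \frac{30908}{R{\left(93,N \right)}} - \frac{27311}{f} = - \frac{30908}{\left(\frac{1}{103} + 93\right)^{2}} - \frac{27311}{-5390} = - \frac{30908}{\left(\frac{9580}{103}\right)^{2}} - - \frac{27311}{5390} = - \frac{30908}{\frac{91776400}{10609}} + \frac{27311}{5390} = \left(-30908\right) \frac{10609}{91776400} + \frac{27311}{5390} = - \frac{81975743}{22944100} + \frac{27311}{5390} = \frac{18477706033}{12366869900}$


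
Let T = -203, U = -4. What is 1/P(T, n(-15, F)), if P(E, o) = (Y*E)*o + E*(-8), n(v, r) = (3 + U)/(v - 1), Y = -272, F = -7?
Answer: 1/5075 ≈ 0.00019704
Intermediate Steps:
n(v, r) = -1/(-1 + v) (n(v, r) = (3 - 4)/(v - 1) = -1/(-1 + v))
P(E, o) = -8*E - 272*E*o (P(E, o) = (-272*E)*o + E*(-8) = -272*E*o - 8*E = -8*E - 272*E*o)
1/P(T, n(-15, F)) = 1/(-8*(-203)*(1 + 34*(-1/(-1 - 15)))) = 1/(-8*(-203)*(1 + 34*(-1/(-16)))) = 1/(-8*(-203)*(1 + 34*(-1*(-1/16)))) = 1/(-8*(-203)*(1 + 34*(1/16))) = 1/(-8*(-203)*(1 + 17/8)) = 1/(-8*(-203)*25/8) = 1/5075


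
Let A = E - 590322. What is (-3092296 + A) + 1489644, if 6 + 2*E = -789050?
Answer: -2587502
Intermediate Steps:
E = -394528 (E = -3 + (½)*(-789050) = -3 - 394525 = -394528)
A = -984850 (A = -394528 - 590322 = -984850)
(-3092296 + A) + 1489644 = (-3092296 - 984850) + 1489644 = -4077146 + 1489644 = -2587502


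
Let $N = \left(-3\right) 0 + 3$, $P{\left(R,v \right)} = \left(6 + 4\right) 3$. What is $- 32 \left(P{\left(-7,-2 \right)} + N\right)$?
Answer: $-1056$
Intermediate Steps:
$P{\left(R,v \right)} = 30$ ($P{\left(R,v \right)} = 10 \cdot 3 = 30$)
$N = 3$ ($N = 0 + 3 = 3$)
$- 32 \left(P{\left(-7,-2 \right)} + N\right) = - 32 \left(30 + 3\right) = \left(-32\right) 33 = -1056$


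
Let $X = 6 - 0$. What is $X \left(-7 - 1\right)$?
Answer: $-48$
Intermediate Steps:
$X = 6$ ($X = 6 + 0 = 6$)
$X \left(-7 - 1\right) = 6 \left(-7 - 1\right) = 6 \left(-8\right) = -48$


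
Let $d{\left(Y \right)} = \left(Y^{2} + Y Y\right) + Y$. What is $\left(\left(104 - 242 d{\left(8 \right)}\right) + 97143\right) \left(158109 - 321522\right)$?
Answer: $-10513175355$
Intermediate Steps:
$d{\left(Y \right)} = Y + 2 Y^{2}$ ($d{\left(Y \right)} = \left(Y^{2} + Y^{2}\right) + Y = 2 Y^{2} + Y = Y + 2 Y^{2}$)
$\left(\left(104 - 242 d{\left(8 \right)}\right) + 97143\right) \left(158109 - 321522\right) = \left(\left(104 - 242 \cdot 8 \left(1 + 2 \cdot 8\right)\right) + 97143\right) \left(158109 - 321522\right) = \left(\left(104 - 242 \cdot 8 \left(1 + 16\right)\right) + 97143\right) \left(-163413\right) = \left(\left(104 - 242 \cdot 8 \cdot 17\right) + 97143\right) \left(-163413\right) = \left(\left(104 - 32912\right) + 97143\right) \left(-163413\right) = \left(-32808 + 97143\right) \left(-163413\right) = 64335 \left(-163413\right) = -10513175355$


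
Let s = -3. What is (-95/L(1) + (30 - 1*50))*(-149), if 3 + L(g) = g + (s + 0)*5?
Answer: 36505/17 ≈ 2147.4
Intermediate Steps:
L(g) = -18 + g (L(g) = -3 + (g + (-3 + 0)*5) = -3 + (g - 3*5) = -3 + (g - 15) = -3 + (-15 + g) = -18 + g)
(-95/L(1) + (30 - 1*50))*(-149) = (-95/(-18 + 1) + (30 - 1*50))*(-149) = (-95/(-17) + (30 - 50))*(-149) = (-95*(-1/17) - 20)*(-149) = (95/17 - 20)*(-149) = -245/17*(-149) = 36505/17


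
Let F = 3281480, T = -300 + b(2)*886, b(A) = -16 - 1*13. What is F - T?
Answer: 3307474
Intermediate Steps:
b(A) = -29 (b(A) = -16 - 13 = -29)
T = -25994 (T = -300 - 29*886 = -300 - 25694 = -25994)
F - T = 3281480 - 1*(-25994) = 3281480 + 25994 = 3307474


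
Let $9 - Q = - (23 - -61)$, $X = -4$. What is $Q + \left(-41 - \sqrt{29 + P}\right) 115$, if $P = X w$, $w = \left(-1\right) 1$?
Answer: $-4622 - 115 \sqrt{33} \approx -5282.6$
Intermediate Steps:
$w = -1$
$Q = 93$ ($Q = 9 - - (23 - -61) = 9 - - (23 + 61) = 9 - \left(-1\right) 84 = 9 - -84 = 9 + 84 = 93$)
$P = 4$ ($P = \left(-4\right) \left(-1\right) = 4$)
$Q + \left(-41 - \sqrt{29 + P}\right) 115 = 93 + \left(-41 - \sqrt{29 + 4}\right) 115 = 93 + \left(-41 - \sqrt{33}\right) 115 = 93 - \left(4715 + 115 \sqrt{33}\right) = -4622 - 115 \sqrt{33}$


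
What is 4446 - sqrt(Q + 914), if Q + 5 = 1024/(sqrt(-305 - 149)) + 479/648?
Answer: 4446 - sqrt(60753824638 - 150626304*I*sqrt(454))/8172 ≈ 4415.8 + 0.7964*I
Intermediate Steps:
Q = -2761/648 - 512*I*sqrt(454)/227 (Q = -5 + (1024/(sqrt(-305 - 149)) + 479/648) = -5 + (1024/(sqrt(-454)) + 479*(1/648)) = -5 + (1024/((I*sqrt(454))) + 479/648) = -5 + (1024*(-I*sqrt(454)/454) + 479/648) = -5 + (-512*I*sqrt(454)/227 + 479/648) = -5 + (479/648 - 512*I*sqrt(454)/227) = -2761/648 - 512*I*sqrt(454)/227 ≈ -4.2608 - 48.059*I)
4446 - sqrt(Q + 914) = 4446 - sqrt((-2761/648 - 512*I*sqrt(454)/227) + 914) = 4446 - sqrt(589511/648 - 512*I*sqrt(454)/227)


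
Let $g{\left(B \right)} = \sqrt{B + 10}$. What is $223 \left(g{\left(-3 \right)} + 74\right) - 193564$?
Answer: $-177062 + 223 \sqrt{7} \approx -1.7647 \cdot 10^{5}$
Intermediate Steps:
$g{\left(B \right)} = \sqrt{10 + B}$
$223 \left(g{\left(-3 \right)} + 74\right) - 193564 = 223 \left(\sqrt{10 - 3} + 74\right) - 193564 = 223 \left(\sqrt{7} + 74\right) - 193564 = 223 \left(74 + \sqrt{7}\right) - 193564 = \left(16502 + 223 \sqrt{7}\right) - 193564 = -177062 + 223 \sqrt{7}$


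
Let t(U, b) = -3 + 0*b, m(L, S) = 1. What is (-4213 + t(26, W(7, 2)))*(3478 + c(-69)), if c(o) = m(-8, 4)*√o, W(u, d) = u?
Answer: -14663248 - 4216*I*√69 ≈ -1.4663e+7 - 35021.0*I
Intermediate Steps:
t(U, b) = -3 (t(U, b) = -3 + 0 = -3)
c(o) = √o (c(o) = 1*√o = √o)
(-4213 + t(26, W(7, 2)))*(3478 + c(-69)) = (-4213 - 3)*(3478 + √(-69)) = -4216*(3478 + I*√69) = -14663248 - 4216*I*√69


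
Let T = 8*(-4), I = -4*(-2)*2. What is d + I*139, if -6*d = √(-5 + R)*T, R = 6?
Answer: 6688/3 ≈ 2229.3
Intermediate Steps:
I = 16 (I = 8*2 = 16)
T = -32
d = 16/3 (d = -√(-5 + 6)*(-32)/6 = -√1*(-32)/6 = -(-32)/6 = -⅙*(-32) = 16/3 ≈ 5.3333)
d + I*139 = 16/3 + 16*139 = 16/3 + 2224 = 6688/3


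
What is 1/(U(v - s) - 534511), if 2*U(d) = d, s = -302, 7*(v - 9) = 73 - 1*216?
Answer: -7/3740560 ≈ -1.8714e-6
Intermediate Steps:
v = -80/7 (v = 9 + (73 - 1*216)/7 = 9 + (73 - 216)/7 = 9 + (⅐)*(-143) = 9 - 143/7 = -80/7 ≈ -11.429)
U(d) = d/2
1/(U(v - s) - 534511) = 1/((-80/7 - 1*(-302))/2 - 534511) = 1/((-80/7 + 302)/2 - 534511) = 1/((½)*(2034/7) - 534511) = 1/(1017/7 - 534511) = 1/(-3740560/7) = -7/3740560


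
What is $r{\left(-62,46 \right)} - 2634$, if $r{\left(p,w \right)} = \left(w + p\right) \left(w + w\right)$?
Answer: $-4106$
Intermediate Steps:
$r{\left(p,w \right)} = 2 w \left(p + w\right)$ ($r{\left(p,w \right)} = \left(p + w\right) 2 w = 2 w \left(p + w\right)$)
$r{\left(-62,46 \right)} - 2634 = 2 \cdot 46 \left(-62 + 46\right) - 2634 = 2 \cdot 46 \left(-16\right) - 2634 = -1472 - 2634 = -4106$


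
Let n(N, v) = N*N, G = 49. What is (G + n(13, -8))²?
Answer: 47524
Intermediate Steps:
n(N, v) = N²
(G + n(13, -8))² = (49 + 13²)² = (49 + 169)² = 218² = 47524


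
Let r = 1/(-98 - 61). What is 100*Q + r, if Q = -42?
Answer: -667801/159 ≈ -4200.0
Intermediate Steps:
r = -1/159 (r = 1/(-159) = -1/159 ≈ -0.0062893)
100*Q + r = 100*(-42) - 1/159 = -4200 - 1/159 = -667801/159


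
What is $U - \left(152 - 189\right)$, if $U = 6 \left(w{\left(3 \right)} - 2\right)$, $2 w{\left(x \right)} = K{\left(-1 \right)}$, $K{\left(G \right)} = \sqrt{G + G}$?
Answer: $25 + 3 i \sqrt{2} \approx 25.0 + 4.2426 i$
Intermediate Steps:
$K{\left(G \right)} = \sqrt{2} \sqrt{G}$ ($K{\left(G \right)} = \sqrt{2 G} = \sqrt{2} \sqrt{G}$)
$w{\left(x \right)} = \frac{i \sqrt{2}}{2}$ ($w{\left(x \right)} = \frac{\sqrt{2} \sqrt{-1}}{2} = \frac{\sqrt{2} i}{2} = \frac{i \sqrt{2}}{2}$)
$U = -12 + 3 i \sqrt{2}$ ($U = 6 \left(\frac{i \sqrt{2}}{2} - 2\right) = 6 \left(-2 + \frac{i \sqrt{2}}{2}\right) = -12 + 3 i \sqrt{2} \approx -12.0 + 4.2426 i$)
$U - \left(152 - 189\right) = \left(-12 + 3 i \sqrt{2}\right) - \left(152 - 189\right) = \left(-12 + 3 i \sqrt{2}\right) - -37 = \left(-12 + 3 i \sqrt{2}\right) + 37 = 25 + 3 i \sqrt{2}$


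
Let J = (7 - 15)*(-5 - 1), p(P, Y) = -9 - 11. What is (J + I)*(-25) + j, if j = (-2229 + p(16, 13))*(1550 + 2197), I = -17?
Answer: -8427778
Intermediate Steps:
p(P, Y) = -20
J = 48 (J = -8*(-6) = 48)
j = -8427003 (j = (-2229 - 20)*(1550 + 2197) = -2249*3747 = -8427003)
(J + I)*(-25) + j = (48 - 17)*(-25) - 8427003 = 31*(-25) - 8427003 = -775 - 8427003 = -8427778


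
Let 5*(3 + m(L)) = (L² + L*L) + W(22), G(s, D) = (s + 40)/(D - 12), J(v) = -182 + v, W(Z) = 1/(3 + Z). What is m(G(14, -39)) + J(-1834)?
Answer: -72919886/36125 ≈ -2018.5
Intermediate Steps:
G(s, D) = (40 + s)/(-12 + D)
m(L) = -374/125 + 2*L²/5 (m(L) = -3 + ((L² + L*L) + 1/(3 + 22))/5 = -3 + ((L² + L²) + 1/25)/5 = -3 + (2*L² + 1/25)/5 = -3 + (1/25 + 2*L²)/5 = -3 + (1/125 + 2*L²/5) = -374/125 + 2*L²/5)
m(G(14, -39)) + J(-1834) = (-374/125 + 2*((40 + 14)/(-12 - 39))²/5) + (-182 - 1834) = (-374/125 + 2*(54/(-51))²/5) - 2016 = (-374/125 + 2*(-1/51*54)²/5) - 2016 = (-374/125 + 2*(-18/17)²/5) - 2016 = (-374/125 + (⅖)*(324/289)) - 2016 = (-374/125 + 648/1445) - 2016 = -91886/36125 - 2016 = -72919886/36125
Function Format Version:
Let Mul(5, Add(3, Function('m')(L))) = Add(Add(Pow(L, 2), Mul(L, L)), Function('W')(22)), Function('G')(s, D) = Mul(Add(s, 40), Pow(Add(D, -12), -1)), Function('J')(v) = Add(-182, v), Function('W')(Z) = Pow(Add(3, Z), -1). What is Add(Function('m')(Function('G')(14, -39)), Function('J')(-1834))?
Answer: Rational(-72919886, 36125) ≈ -2018.5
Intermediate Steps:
Function('G')(s, D) = Mul(Pow(Add(-12, D), -1), Add(40, s)) (Function('G')(s, D) = Mul(Add(40, s), Pow(Add(-12, D), -1)) = Mul(Pow(Add(-12, D), -1), Add(40, s)))
Function('m')(L) = Add(Rational(-374, 125), Mul(Rational(2, 5), Pow(L, 2))) (Function('m')(L) = Add(-3, Mul(Rational(1, 5), Add(Add(Pow(L, 2), Mul(L, L)), Pow(Add(3, 22), -1)))) = Add(-3, Mul(Rational(1, 5), Add(Add(Pow(L, 2), Pow(L, 2)), Pow(25, -1)))) = Add(-3, Mul(Rational(1, 5), Add(Mul(2, Pow(L, 2)), Rational(1, 25)))) = Add(-3, Mul(Rational(1, 5), Add(Rational(1, 25), Mul(2, Pow(L, 2))))) = Add(-3, Add(Rational(1, 125), Mul(Rational(2, 5), Pow(L, 2)))) = Add(Rational(-374, 125), Mul(Rational(2, 5), Pow(L, 2))))
Add(Function('m')(Function('G')(14, -39)), Function('J')(-1834)) = Add(Add(Rational(-374, 125), Mul(Rational(2, 5), Pow(Mul(Pow(Add(-12, -39), -1), Add(40, 14)), 2))), Add(-182, -1834)) = Add(Add(Rational(-374, 125), Mul(Rational(2, 5), Pow(Mul(Pow(-51, -1), 54), 2))), -2016) = Add(Add(Rational(-374, 125), Mul(Rational(2, 5), Pow(Mul(Rational(-1, 51), 54), 2))), -2016) = Add(Add(Rational(-374, 125), Mul(Rational(2, 5), Pow(Rational(-18, 17), 2))), -2016) = Add(Add(Rational(-374, 125), Mul(Rational(2, 5), Rational(324, 289))), -2016) = Add(Add(Rational(-374, 125), Rational(648, 1445)), -2016) = Add(Rational(-91886, 36125), -2016) = Rational(-72919886, 36125)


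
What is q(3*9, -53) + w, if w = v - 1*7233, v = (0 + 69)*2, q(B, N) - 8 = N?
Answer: -7140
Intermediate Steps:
q(B, N) = 8 + N
v = 138 (v = 69*2 = 138)
w = -7095 (w = 138 - 1*7233 = 138 - 7233 = -7095)
q(3*9, -53) + w = (8 - 53) - 7095 = -45 - 7095 = -7140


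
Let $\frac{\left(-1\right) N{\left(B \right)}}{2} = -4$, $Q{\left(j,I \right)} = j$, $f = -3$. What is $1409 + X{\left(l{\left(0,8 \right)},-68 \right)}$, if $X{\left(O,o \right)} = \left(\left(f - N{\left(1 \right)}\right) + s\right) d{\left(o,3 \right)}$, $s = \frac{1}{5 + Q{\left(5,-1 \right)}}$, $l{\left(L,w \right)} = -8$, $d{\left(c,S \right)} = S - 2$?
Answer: $\frac{13981}{10} \approx 1398.1$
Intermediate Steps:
$N{\left(B \right)} = 8$ ($N{\left(B \right)} = \left(-2\right) \left(-4\right) = 8$)
$d{\left(c,S \right)} = -2 + S$
$s = \frac{1}{10}$ ($s = \frac{1}{5 + 5} = \frac{1}{10} \approx 0.1$)
$X{\left(O,o \right)} = - \frac{109}{10}$ ($X{\left(O,o \right)} = \left(\left(-3 - 8\right) + \frac{1}{10}\right) \left(-2 + 3\right) = \left(\left(-3 - 8\right) + \frac{1}{10}\right) 1 = \left(-11 + \frac{1}{10}\right) 1 = \left(- \frac{109}{10}\right) 1 = - \frac{109}{10}$)
$1409 + X{\left(l{\left(0,8 \right)},-68 \right)} = 1409 - \frac{109}{10} = \frac{13981}{10}$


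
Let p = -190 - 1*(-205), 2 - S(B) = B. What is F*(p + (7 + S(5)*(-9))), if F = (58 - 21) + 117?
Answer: 7546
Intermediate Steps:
S(B) = 2 - B
p = 15 (p = -190 + 205 = 15)
F = 154 (F = 37 + 117 = 154)
F*(p + (7 + S(5)*(-9))) = 154*(15 + (7 + (2 - 1*5)*(-9))) = 154*(15 + (7 + (2 - 5)*(-9))) = 154*(15 + (7 - 3*(-9))) = 154*(15 + (7 + 27)) = 154*(15 + 34) = 154*49 = 7546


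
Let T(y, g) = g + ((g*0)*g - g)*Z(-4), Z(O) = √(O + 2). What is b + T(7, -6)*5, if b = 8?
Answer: -22 + 30*I*√2 ≈ -22.0 + 42.426*I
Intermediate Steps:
Z(O) = √(2 + O)
T(y, g) = g - I*g*√2 (T(y, g) = g + ((g*0)*g - g)*√(2 - 4) = g + (0*g - g)*√(-2) = g + (0 - g)*(I*√2) = g + (-g)*(I*√2) = g - I*g*√2)
b + T(7, -6)*5 = 8 - 6*(1 - I*√2)*5 = 8 + (-6 + 6*I*√2)*5 = 8 + (-30 + 30*I*√2) = -22 + 30*I*√2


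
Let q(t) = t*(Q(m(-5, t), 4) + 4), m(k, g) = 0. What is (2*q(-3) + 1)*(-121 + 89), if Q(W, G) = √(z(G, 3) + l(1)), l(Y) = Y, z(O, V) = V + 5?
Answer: 1312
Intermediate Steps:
z(O, V) = 5 + V
Q(W, G) = 3 (Q(W, G) = √((5 + 3) + 1) = √(8 + 1) = √9 = 3)
q(t) = 7*t (q(t) = t*(3 + 4) = t*7 = 7*t)
(2*q(-3) + 1)*(-121 + 89) = (2*(7*(-3)) + 1)*(-121 + 89) = (2*(-21) + 1)*(-32) = (-42 + 1)*(-32) = -41*(-32) = 1312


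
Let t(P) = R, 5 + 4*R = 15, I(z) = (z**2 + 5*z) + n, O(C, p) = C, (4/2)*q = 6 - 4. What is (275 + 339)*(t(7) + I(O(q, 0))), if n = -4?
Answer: 2763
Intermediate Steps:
q = 1 (q = (6 - 4)/2 = (1/2)*2 = 1)
I(z) = -4 + z**2 + 5*z (I(z) = (z**2 + 5*z) - 4 = -4 + z**2 + 5*z)
R = 5/2 (R = -5/4 + (1/4)*15 = -5/4 + 15/4 = 5/2 ≈ 2.5000)
t(P) = 5/2
(275 + 339)*(t(7) + I(O(q, 0))) = (275 + 339)*(5/2 + (-4 + 1**2 + 5*1)) = 614*(5/2 + (-4 + 1 + 5)) = 614*(5/2 + 2) = 614*(9/2) = 2763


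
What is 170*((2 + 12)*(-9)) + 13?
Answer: -21407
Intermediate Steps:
170*((2 + 12)*(-9)) + 13 = 170*(14*(-9)) + 13 = 170*(-126) + 13 = -21420 + 13 = -21407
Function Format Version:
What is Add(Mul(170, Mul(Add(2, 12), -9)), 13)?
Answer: -21407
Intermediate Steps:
Add(Mul(170, Mul(Add(2, 12), -9)), 13) = Add(Mul(170, Mul(14, -9)), 13) = Add(Mul(170, -126), 13) = Add(-21420, 13) = -21407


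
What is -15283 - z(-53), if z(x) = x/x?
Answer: -15284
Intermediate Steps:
z(x) = 1
-15283 - z(-53) = -15283 - 1*1 = -15283 - 1 = -15284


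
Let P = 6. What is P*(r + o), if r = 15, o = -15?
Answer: 0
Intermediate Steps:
P*(r + o) = 6*(15 - 15) = 6*0 = 0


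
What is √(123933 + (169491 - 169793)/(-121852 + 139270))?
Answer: 17*√32525624226/8709 ≈ 352.04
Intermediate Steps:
√(123933 + (169491 - 169793)/(-121852 + 139270)) = √(123933 - 302/17418) = √(123933 - 302*1/17418) = √(123933 - 151/8709) = √(1079332346/8709) = 17*√32525624226/8709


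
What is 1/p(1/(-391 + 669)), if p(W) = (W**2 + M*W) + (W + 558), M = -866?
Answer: 77284/42884003 ≈ 0.0018022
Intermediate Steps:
p(W) = 558 + W**2 - 865*W (p(W) = (W**2 - 866*W) + (W + 558) = (W**2 - 866*W) + (558 + W) = 558 + W**2 - 865*W)
1/p(1/(-391 + 669)) = 1/(558 + (1/(-391 + 669))**2 - 865/(-391 + 669)) = 1/(558 + (1/278)**2 - 865/278) = 1/(558 + (1/278)**2 - 865*1/278) = 1/(558 + 1/77284 - 865/278) = 1/(42884003/77284) = 77284/42884003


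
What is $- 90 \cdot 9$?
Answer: $-810$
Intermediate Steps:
$- 90 \cdot 9 = \left(-1\right) 810 = -810$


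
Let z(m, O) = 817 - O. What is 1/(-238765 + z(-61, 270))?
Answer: -1/238218 ≈ -4.1978e-6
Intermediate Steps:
1/(-238765 + z(-61, 270)) = 1/(-238765 + (817 - 1*270)) = 1/(-238765 + (817 - 270)) = 1/(-238765 + 547) = 1/(-238218) = -1/238218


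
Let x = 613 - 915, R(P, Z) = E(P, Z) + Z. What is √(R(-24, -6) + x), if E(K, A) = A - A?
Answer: 2*I*√77 ≈ 17.55*I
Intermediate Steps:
E(K, A) = 0
R(P, Z) = Z (R(P, Z) = 0 + Z = Z)
x = -302
√(R(-24, -6) + x) = √(-6 - 302) = √(-308) = 2*I*√77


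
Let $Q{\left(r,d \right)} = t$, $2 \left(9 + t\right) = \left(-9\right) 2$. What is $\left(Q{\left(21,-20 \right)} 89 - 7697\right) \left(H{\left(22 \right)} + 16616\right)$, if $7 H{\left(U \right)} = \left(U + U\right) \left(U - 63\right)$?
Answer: $- \frac{1064809892}{7} \approx -1.5212 \cdot 10^{8}$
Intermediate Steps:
$H{\left(U \right)} = \frac{2 U \left(-63 + U\right)}{7}$ ($H{\left(U \right)} = \frac{\left(U + U\right) \left(U - 63\right)}{7} = \frac{2 U \left(-63 + U\right)}{7}$)
$t = -18$ ($t = -9 + \frac{\left(-9\right) 2}{2} = -9 + \frac{1}{2} \left(-18\right) = -9 - 9 = -18$)
$Q{\left(r,d \right)} = -18$
$\left(Q{\left(21,-20 \right)} 89 - 7697\right) \left(H{\left(22 \right)} + 16616\right) = \left(\left(-18\right) 89 - 7697\right) \left(\frac{2}{7} \cdot 22 \left(-63 + 22\right) + 16616\right) = \left(-1602 - 7697\right) \left(\frac{2}{7} \cdot 22 \left(-41\right) + 16616\right) = - 9299 \left(- \frac{1804}{7} + 16616\right) = \left(-9299\right) \frac{114508}{7} = - \frac{1064809892}{7}$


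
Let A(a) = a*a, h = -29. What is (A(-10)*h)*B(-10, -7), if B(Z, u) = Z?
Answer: 29000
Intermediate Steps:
A(a) = a²
(A(-10)*h)*B(-10, -7) = ((-10)²*(-29))*(-10) = (100*(-29))*(-10) = -2900*(-10) = 29000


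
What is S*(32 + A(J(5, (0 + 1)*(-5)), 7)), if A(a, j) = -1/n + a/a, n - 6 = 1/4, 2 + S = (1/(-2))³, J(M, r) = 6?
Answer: -13957/200 ≈ -69.785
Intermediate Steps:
S = -17/8 (S = -2 + (1/(-2))³ = -2 + (-½)³ = -2 - ⅛ = -17/8 ≈ -2.1250)
n = 25/4 (n = 6 + 1/4 = 6 + ¼ = 25/4 ≈ 6.2500)
A(a, j) = 21/25 (A(a, j) = -1/25/4 + a/a = -1*4/25 + 1 = -4/25 + 1 = 21/25)
S*(32 + A(J(5, (0 + 1)*(-5)), 7)) = -17*(32 + 21/25)/8 = -17/8*821/25 = -13957/200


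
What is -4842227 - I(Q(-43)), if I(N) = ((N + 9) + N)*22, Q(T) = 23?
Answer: -4843437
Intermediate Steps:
I(N) = 198 + 44*N (I(N) = ((9 + N) + N)*22 = (9 + 2*N)*22 = 198 + 44*N)
-4842227 - I(Q(-43)) = -4842227 - (198 + 44*23) = -4842227 - (198 + 1012) = -4842227 - 1*1210 = -4842227 - 1210 = -4843437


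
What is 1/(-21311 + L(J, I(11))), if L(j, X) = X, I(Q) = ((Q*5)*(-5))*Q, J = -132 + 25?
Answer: -1/24336 ≈ -4.1091e-5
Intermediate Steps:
J = -107
I(Q) = -25*Q² (I(Q) = ((5*Q)*(-5))*Q = (-25*Q)*Q = -25*Q²)
1/(-21311 + L(J, I(11))) = 1/(-21311 - 25*11²) = 1/(-21311 - 25*121) = 1/(-21311 - 3025) = 1/(-24336) = -1/24336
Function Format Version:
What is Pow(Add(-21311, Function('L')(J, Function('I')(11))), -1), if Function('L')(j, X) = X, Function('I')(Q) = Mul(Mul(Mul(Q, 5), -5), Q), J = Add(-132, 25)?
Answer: Rational(-1, 24336) ≈ -4.1091e-5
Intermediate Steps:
J = -107
Function('I')(Q) = Mul(-25, Pow(Q, 2)) (Function('I')(Q) = Mul(Mul(Mul(5, Q), -5), Q) = Mul(Mul(-25, Q), Q) = Mul(-25, Pow(Q, 2)))
Pow(Add(-21311, Function('L')(J, Function('I')(11))), -1) = Pow(Add(-21311, Mul(-25, Pow(11, 2))), -1) = Pow(Add(-21311, Mul(-25, 121)), -1) = Pow(Add(-21311, -3025), -1) = Pow(-24336, -1) = Rational(-1, 24336)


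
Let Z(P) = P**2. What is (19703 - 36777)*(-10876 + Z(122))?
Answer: -68432592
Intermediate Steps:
(19703 - 36777)*(-10876 + Z(122)) = (19703 - 36777)*(-10876 + 122**2) = -17074*(-10876 + 14884) = -17074*4008 = -68432592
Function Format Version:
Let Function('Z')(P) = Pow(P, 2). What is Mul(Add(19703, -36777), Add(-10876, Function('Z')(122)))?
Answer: -68432592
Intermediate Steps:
Mul(Add(19703, -36777), Add(-10876, Function('Z')(122))) = Mul(Add(19703, -36777), Add(-10876, Pow(122, 2))) = Mul(-17074, Add(-10876, 14884)) = Mul(-17074, 4008) = -68432592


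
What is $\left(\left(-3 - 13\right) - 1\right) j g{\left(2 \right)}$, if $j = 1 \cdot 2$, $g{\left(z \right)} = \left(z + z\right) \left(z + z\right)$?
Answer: $-544$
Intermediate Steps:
$g{\left(z \right)} = 4 z^{2}$ ($g{\left(z \right)} = 2 z 2 z = 4 z^{2}$)
$j = 2$
$\left(\left(-3 - 13\right) - 1\right) j g{\left(2 \right)} = \left(\left(-3 - 13\right) - 1\right) 2 \cdot 4 \cdot 2^{2} = \left(-16 - 1\right) 2 \cdot 4 \cdot 4 = \left(-17\right) 2 \cdot 16 = \left(-34\right) 16 = -544$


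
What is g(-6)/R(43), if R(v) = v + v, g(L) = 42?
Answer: 21/43 ≈ 0.48837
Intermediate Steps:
R(v) = 2*v
g(-6)/R(43) = 42/((2*43)) = 42/86 = 42*(1/86) = 21/43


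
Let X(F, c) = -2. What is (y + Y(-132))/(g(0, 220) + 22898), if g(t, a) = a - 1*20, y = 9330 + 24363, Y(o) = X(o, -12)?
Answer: 33691/23098 ≈ 1.4586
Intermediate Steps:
Y(o) = -2
y = 33693
g(t, a) = -20 + a (g(t, a) = a - 20 = -20 + a)
(y + Y(-132))/(g(0, 220) + 22898) = (33693 - 2)/((-20 + 220) + 22898) = 33691/(200 + 22898) = 33691/23098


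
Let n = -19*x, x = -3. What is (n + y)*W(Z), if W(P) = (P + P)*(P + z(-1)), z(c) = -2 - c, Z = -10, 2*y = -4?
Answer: 12100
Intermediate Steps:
y = -2 (y = (1/2)*(-4) = -2)
W(P) = 2*P*(-1 + P) (W(P) = (P + P)*(P + (-2 - 1*(-1))) = (2*P)*(P + (-2 + 1)) = (2*P)*(P - 1) = (2*P)*(-1 + P) = 2*P*(-1 + P))
n = 57 (n = -19*(-3) = 57)
(n + y)*W(Z) = (57 - 2)*(2*(-10)*(-1 - 10)) = 55*(2*(-10)*(-11)) = 55*220 = 12100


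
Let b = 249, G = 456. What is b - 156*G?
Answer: -70887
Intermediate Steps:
b - 156*G = 249 - 156*456 = 249 - 71136 = -70887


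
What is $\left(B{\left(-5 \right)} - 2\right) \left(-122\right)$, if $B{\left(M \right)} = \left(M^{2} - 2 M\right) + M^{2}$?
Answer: $-7076$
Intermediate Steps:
$B{\left(M \right)} = - 2 M + 2 M^{2}$
$\left(B{\left(-5 \right)} - 2\right) \left(-122\right) = \left(2 \left(-5\right) \left(-1 - 5\right) - 2\right) \left(-122\right) = \left(2 \left(-5\right) \left(-6\right) - 2\right) \left(-122\right) = \left(60 - 2\right) \left(-122\right) = 58 \left(-122\right) = -7076$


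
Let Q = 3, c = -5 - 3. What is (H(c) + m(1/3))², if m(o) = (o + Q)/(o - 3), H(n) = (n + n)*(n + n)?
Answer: 1038361/16 ≈ 64898.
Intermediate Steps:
c = -8
H(n) = 4*n² (H(n) = (2*n)*(2*n) = 4*n²)
m(o) = (3 + o)/(-3 + o) (m(o) = (o + 3)/(o - 3) = (3 + o)/(-3 + o))
(H(c) + m(1/3))² = (4*(-8)² + (3 + 1/3)/(-3 + 1/3))² = (4*64 + (3 + ⅓)/(-3 + ⅓))² = (256 + (10/3)/(-8/3))² = (256 - 3/8*10/3)² = (256 - 5/4)² = (1019/4)² = 1038361/16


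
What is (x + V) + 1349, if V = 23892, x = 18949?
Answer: 44190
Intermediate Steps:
(x + V) + 1349 = (18949 + 23892) + 1349 = 42841 + 1349 = 44190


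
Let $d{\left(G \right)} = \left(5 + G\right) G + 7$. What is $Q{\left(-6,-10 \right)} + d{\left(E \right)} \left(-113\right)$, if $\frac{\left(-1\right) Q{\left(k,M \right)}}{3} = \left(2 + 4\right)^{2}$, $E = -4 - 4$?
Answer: $-3611$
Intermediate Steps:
$E = -8$
$Q{\left(k,M \right)} = -108$ ($Q{\left(k,M \right)} = - 3 \left(2 + 4\right)^{2} = - 3 \cdot 6^{2} = \left(-3\right) 36 = -108$)
$d{\left(G \right)} = 7 + G \left(5 + G\right)$ ($d{\left(G \right)} = G \left(5 + G\right) + 7 = 7 + G \left(5 + G\right)$)
$Q{\left(-6,-10 \right)} + d{\left(E \right)} \left(-113\right) = -108 + \left(7 + \left(-8\right)^{2} + 5 \left(-8\right)\right) \left(-113\right) = -108 + \left(7 + 64 - 40\right) \left(-113\right) = -108 + 31 \left(-113\right) = -108 - 3503 = -3611$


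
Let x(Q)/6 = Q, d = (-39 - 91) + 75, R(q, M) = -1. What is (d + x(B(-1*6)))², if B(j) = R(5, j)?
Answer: 3721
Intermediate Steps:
B(j) = -1
d = -55 (d = -130 + 75 = -55)
x(Q) = 6*Q
(d + x(B(-1*6)))² = (-55 + 6*(-1))² = (-55 - 6)² = (-61)² = 3721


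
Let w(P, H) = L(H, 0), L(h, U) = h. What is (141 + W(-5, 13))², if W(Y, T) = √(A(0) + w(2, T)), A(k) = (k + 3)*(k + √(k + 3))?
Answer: (141 + √(13 + 3*√3))² ≈ 21102.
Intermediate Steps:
w(P, H) = H
A(k) = (3 + k)*(k + √(3 + k))
W(Y, T) = √(T + 3*√3) (W(Y, T) = √((0² + 3*0 + 3*√(3 + 0) + 0*√(3 + 0)) + T) = √((0 + 0 + 3*√3 + 0*√3) + T) = √((0 + 0 + 3*√3 + 0) + T) = √(3*√3 + T) = √(T + 3*√3))
(141 + W(-5, 13))² = (141 + √(13 + 3*√3))²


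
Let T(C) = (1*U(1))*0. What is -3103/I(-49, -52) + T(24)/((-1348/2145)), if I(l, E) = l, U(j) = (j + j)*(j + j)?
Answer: 3103/49 ≈ 63.327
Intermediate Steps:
U(j) = 4*j**2 (U(j) = (2*j)*(2*j) = 4*j**2)
T(C) = 0 (T(C) = (1*(4*1**2))*0 = (1*(4*1))*0 = (1*4)*0 = 4*0 = 0)
-3103/I(-49, -52) + T(24)/((-1348/2145)) = -3103/(-49) + 0/((-1348/2145)) = -3103*(-1/49) + 0/((-1348*1/2145)) = 3103/49 + 0/(-1348/2145) = 3103/49 + 0*(-2145/1348) = 3103/49 + 0 = 3103/49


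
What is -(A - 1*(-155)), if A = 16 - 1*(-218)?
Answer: -389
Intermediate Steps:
A = 234 (A = 16 + 218 = 234)
-(A - 1*(-155)) = -(234 - 1*(-155)) = -(234 + 155) = -1*389 = -389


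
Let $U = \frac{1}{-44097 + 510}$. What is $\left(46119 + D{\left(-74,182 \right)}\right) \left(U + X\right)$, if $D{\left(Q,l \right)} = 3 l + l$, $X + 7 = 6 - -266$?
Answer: $\frac{541108803238}{43587} \approx 1.2414 \cdot 10^{7}$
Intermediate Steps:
$X = 265$ ($X = -7 + \left(6 - -266\right) = -7 + \left(6 + 266\right) = -7 + 272 = 265$)
$U = - \frac{1}{43587}$ ($U = \frac{1}{-43587} = - \frac{1}{43587} \approx -2.2943 \cdot 10^{-5}$)
$D{\left(Q,l \right)} = 4 l$
$\left(46119 + D{\left(-74,182 \right)}\right) \left(U + X\right) = \left(46119 + 4 \cdot 182\right) \left(- \frac{1}{43587} + 265\right) = \left(46119 + 728\right) \frac{11550554}{43587} = 46847 \cdot \frac{11550554}{43587} = \frac{541108803238}{43587}$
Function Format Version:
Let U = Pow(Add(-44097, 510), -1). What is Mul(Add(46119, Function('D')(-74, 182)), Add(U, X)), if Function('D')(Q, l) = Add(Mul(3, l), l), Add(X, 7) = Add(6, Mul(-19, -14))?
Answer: Rational(541108803238, 43587) ≈ 1.2414e+7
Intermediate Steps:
X = 265 (X = Add(-7, Add(6, Mul(-19, -14))) = Add(-7, Add(6, 266)) = Add(-7, 272) = 265)
U = Rational(-1, 43587) (U = Pow(-43587, -1) = Rational(-1, 43587) ≈ -2.2943e-5)
Function('D')(Q, l) = Mul(4, l)
Mul(Add(46119, Function('D')(-74, 182)), Add(U, X)) = Mul(Add(46119, Mul(4, 182)), Add(Rational(-1, 43587), 265)) = Mul(Add(46119, 728), Rational(11550554, 43587)) = Mul(46847, Rational(11550554, 43587)) = Rational(541108803238, 43587)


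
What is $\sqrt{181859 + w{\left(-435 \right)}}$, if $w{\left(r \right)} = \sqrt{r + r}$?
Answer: $\sqrt{181859 + i \sqrt{870}} \approx 426.45 + 0.035 i$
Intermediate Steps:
$w{\left(r \right)} = \sqrt{2} \sqrt{r}$ ($w{\left(r \right)} = \sqrt{2 r} = \sqrt{2} \sqrt{r}$)
$\sqrt{181859 + w{\left(-435 \right)}} = \sqrt{181859 + \sqrt{2} \sqrt{-435}} = \sqrt{181859 + \sqrt{2} i \sqrt{435}} = \sqrt{181859 + i \sqrt{870}}$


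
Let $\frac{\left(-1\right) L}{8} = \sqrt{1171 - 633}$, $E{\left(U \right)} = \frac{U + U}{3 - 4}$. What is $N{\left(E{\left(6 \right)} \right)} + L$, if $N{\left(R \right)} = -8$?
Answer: $-8 - 8 \sqrt{538} \approx -193.56$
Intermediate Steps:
$E{\left(U \right)} = - 2 U$ ($E{\left(U \right)} = \frac{2 U}{-1} = 2 U \left(-1\right) = - 2 U$)
$L = - 8 \sqrt{538}$ ($L = - 8 \sqrt{1171 - 633} = - 8 \sqrt{538} \approx -185.56$)
$N{\left(E{\left(6 \right)} \right)} + L = -8 - 8 \sqrt{538}$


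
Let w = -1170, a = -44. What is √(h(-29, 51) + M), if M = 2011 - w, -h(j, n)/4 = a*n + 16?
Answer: √12093 ≈ 109.97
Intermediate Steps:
h(j, n) = -64 + 176*n (h(j, n) = -4*(-44*n + 16) = -4*(16 - 44*n) = -64 + 176*n)
M = 3181 (M = 2011 - 1*(-1170) = 2011 + 1170 = 3181)
√(h(-29, 51) + M) = √((-64 + 176*51) + 3181) = √((-64 + 8976) + 3181) = √(8912 + 3181) = √12093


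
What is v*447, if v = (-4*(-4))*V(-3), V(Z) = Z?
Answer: -21456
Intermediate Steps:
v = -48 (v = -4*(-4)*(-3) = 16*(-3) = -48)
v*447 = -48*447 = -21456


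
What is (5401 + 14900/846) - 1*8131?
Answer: -1147340/423 ≈ -2712.4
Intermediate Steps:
(5401 + 14900/846) - 1*8131 = (5401 + 14900*(1/846)) - 8131 = (5401 + 7450/423) - 8131 = 2292073/423 - 8131 = -1147340/423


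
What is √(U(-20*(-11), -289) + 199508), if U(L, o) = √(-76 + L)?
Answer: 4*√12470 ≈ 446.68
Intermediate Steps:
√(U(-20*(-11), -289) + 199508) = √(√(-76 - 20*(-11)) + 199508) = √(√(-76 + 220) + 199508) = √(√144 + 199508) = √(12 + 199508) = √199520 = 4*√12470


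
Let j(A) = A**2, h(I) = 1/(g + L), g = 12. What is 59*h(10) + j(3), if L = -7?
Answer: 104/5 ≈ 20.800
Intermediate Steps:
h(I) = 1/5 (h(I) = 1/(12 - 7) = 1/5)
59*h(10) + j(3) = 59*(1/5) + 3**2 = 59/5 + 9 = 104/5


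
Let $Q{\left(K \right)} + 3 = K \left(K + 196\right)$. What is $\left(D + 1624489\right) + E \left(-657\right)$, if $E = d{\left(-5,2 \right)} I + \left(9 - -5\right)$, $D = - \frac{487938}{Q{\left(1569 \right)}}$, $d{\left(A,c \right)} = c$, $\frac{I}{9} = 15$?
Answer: $\frac{663658811524}{461547} \approx 1.4379 \cdot 10^{6}$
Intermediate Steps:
$Q{\left(K \right)} = -3 + K \left(196 + K\right)$ ($Q{\left(K \right)} = -3 + K \left(K + 196\right) = -3 + K \left(196 + K\right)$)
$I = 135$ ($I = 9 \cdot 15 = 135$)
$D = - \frac{81323}{461547}$ ($D = - \frac{487938}{-3 + 1569^{2} + 196 \cdot 1569} = - \frac{487938}{-3 + 2461761 + 307524} = - \frac{487938}{2769282} = \left(-487938\right) \frac{1}{2769282} = - \frac{81323}{461547} \approx -0.1762$)
$E = 284$ ($E = 2 \cdot 135 + \left(9 - -5\right) = 270 + \left(9 + 5\right) = 270 + 14 = 284$)
$\left(D + 1624489\right) + E \left(-657\right) = \left(- \frac{81323}{461547} + 1624489\right) + 284 \left(-657\right) = \frac{749777943160}{461547} - 186588 = \frac{663658811524}{461547}$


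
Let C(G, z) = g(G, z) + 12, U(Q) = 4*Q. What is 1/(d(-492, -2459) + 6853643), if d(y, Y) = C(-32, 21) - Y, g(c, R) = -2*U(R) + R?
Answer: 1/6855967 ≈ 1.4586e-7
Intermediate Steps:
g(c, R) = -7*R (g(c, R) = -8*R + R = -7*R)
C(G, z) = 12 - 7*z (C(G, z) = -7*z + 12 = 12 - 7*z)
d(y, Y) = -135 - Y (d(y, Y) = (12 - 7*21) - Y = (12 - 147) - Y = -135 - Y)
1/(d(-492, -2459) + 6853643) = 1/((-135 - 1*(-2459)) + 6853643) = 1/((-135 + 2459) + 6853643) = 1/(2324 + 6853643) = 1/6855967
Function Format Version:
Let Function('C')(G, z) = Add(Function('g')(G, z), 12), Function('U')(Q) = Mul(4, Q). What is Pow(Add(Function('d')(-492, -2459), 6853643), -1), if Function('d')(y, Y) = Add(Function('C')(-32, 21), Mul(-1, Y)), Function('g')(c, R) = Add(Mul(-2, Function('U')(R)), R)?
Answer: Rational(1, 6855967) ≈ 1.4586e-7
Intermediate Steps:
Function('g')(c, R) = Mul(-7, R) (Function('g')(c, R) = Add(Mul(-2, Mul(4, R)), R) = Add(Mul(-8, R), R) = Mul(-7, R))
Function('C')(G, z) = Add(12, Mul(-7, z)) (Function('C')(G, z) = Add(Mul(-7, z), 12) = Add(12, Mul(-7, z)))
Function('d')(y, Y) = Add(-135, Mul(-1, Y)) (Function('d')(y, Y) = Add(Add(12, Mul(-7, 21)), Mul(-1, Y)) = Add(Add(12, -147), Mul(-1, Y)) = Add(-135, Mul(-1, Y)))
Pow(Add(Function('d')(-492, -2459), 6853643), -1) = Pow(Add(Add(-135, Mul(-1, -2459)), 6853643), -1) = Pow(Add(Add(-135, 2459), 6853643), -1) = Pow(Add(2324, 6853643), -1) = Pow(6855967, -1) = Rational(1, 6855967)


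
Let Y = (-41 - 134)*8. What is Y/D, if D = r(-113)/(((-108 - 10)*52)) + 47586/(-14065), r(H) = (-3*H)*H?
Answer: -120823976000/246800259 ≈ -489.56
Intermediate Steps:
r(H) = -3*H**2
Y = -1400 (Y = -175*8 = -1400)
D = 246800259/86302840 (D = (-3*(-113)**2)/(((-108 - 10)*52)) + 47586/(-14065) = (-3*12769)/((-118*52)) + 47586*(-1/14065) = -38307/(-6136) - 47586/14065 = -38307*(-1/6136) - 47586/14065 = 38307/6136 - 47586/14065 = 246800259/86302840 ≈ 2.8597)
Y/D = -1400/246800259/86302840 = -1400*86302840/246800259 = -120823976000/246800259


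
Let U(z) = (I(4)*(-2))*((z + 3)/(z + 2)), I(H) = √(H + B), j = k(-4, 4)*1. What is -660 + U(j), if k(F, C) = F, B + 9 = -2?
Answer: -660 - I*√7 ≈ -660.0 - 2.6458*I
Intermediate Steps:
B = -11 (B = -9 - 2 = -11)
j = -4 (j = -4*1 = -4)
I(H) = √(-11 + H) (I(H) = √(H - 11) = √(-11 + H))
U(z) = -2*I*√7*(3 + z)/(2 + z) (U(z) = (√(-11 + 4)*(-2))*((z + 3)/(z + 2)) = (√(-7)*(-2))*((3 + z)/(2 + z)) = ((I*√7)*(-2))*((3 + z)/(2 + z)) = (-2*I*√7)*((3 + z)/(2 + z)) = -2*I*√7*(3 + z)/(2 + z))
-660 + U(j) = -660 + 2*I*√7*(-3 - 1*(-4))/(2 - 4) = -660 + 2*I*√7*(-3 + 4)/(-2) = -660 + 2*I*√7*(-½)*1 = -660 - I*√7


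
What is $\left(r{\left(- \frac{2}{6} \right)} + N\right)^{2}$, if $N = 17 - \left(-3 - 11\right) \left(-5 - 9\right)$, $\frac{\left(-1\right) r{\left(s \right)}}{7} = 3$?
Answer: $40000$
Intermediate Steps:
$r{\left(s \right)} = -21$ ($r{\left(s \right)} = \left(-7\right) 3 = -21$)
$N = -179$ ($N = 17 - \left(-14\right) \left(-14\right) = 17 - 196 = -179$)
$\left(r{\left(- \frac{2}{6} \right)} + N\right)^{2} = \left(-21 - 179\right)^{2} = \left(-200\right)^{2} = 40000$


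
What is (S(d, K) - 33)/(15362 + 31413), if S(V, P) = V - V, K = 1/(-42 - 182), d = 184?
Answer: -33/46775 ≈ -0.00070550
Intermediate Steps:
K = -1/224 (K = 1/(-224) = -1/224 ≈ -0.0044643)
S(V, P) = 0
(S(d, K) - 33)/(15362 + 31413) = (0 - 33)/(15362 + 31413) = -33/46775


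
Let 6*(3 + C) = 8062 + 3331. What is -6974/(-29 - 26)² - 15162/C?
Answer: -184166/17875 ≈ -10.303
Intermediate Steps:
C = 11375/6 (C = -3 + (8062 + 3331)/6 = -3 + (⅙)*11393 = -3 + 11393/6 = 11375/6 ≈ 1895.8)
-6974/(-29 - 26)² - 15162/C = -6974/(-29 - 26)² - 15162/11375/6 = -6974/((-55)²) - 15162*6/11375 = -6974/3025 - 12996/1625 = -6974*1/3025 - 12996/1625 = -634/275 - 12996/1625 = -184166/17875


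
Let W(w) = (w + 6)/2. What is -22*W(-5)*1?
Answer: -11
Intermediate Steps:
W(w) = 3 + w/2 (W(w) = (6 + w)*(½) = 3 + w/2)
-22*W(-5)*1 = -22*(3 + (½)*(-5))*1 = -22*(3 - 5/2)*1 = -22*½*1 = -11*1 = -11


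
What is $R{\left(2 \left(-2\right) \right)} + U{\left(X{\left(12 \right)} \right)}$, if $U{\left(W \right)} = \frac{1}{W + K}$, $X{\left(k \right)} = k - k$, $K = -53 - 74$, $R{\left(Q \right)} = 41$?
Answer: $\frac{5206}{127} \approx 40.992$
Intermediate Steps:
$K = -127$
$X{\left(k \right)} = 0$
$U{\left(W \right)} = \frac{1}{-127 + W}$ ($U{\left(W \right)} = \frac{1}{W - 127} = \frac{1}{-127 + W}$)
$R{\left(2 \left(-2\right) \right)} + U{\left(X{\left(12 \right)} \right)} = 41 + \frac{1}{-127 + 0} = 41 + \frac{1}{-127} = 41 - \frac{1}{127} = \frac{5206}{127}$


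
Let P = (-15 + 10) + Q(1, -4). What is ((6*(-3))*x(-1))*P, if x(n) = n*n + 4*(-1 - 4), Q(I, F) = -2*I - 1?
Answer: -2736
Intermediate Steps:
Q(I, F) = -1 - 2*I
P = -8 (P = (-15 + 10) + (-1 - 2*1) = -5 + (-1 - 2) = -5 - 3 = -8)
x(n) = -20 + n**2 (x(n) = n**2 + 4*(-5) = n**2 - 20 = -20 + n**2)
((6*(-3))*x(-1))*P = ((6*(-3))*(-20 + (-1)**2))*(-8) = -18*(-20 + 1)*(-8) = -18*(-19)*(-8) = 342*(-8) = -2736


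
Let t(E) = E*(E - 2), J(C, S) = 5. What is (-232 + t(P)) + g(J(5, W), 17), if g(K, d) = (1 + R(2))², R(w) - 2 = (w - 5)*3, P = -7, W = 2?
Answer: -133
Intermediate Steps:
t(E) = E*(-2 + E)
R(w) = -13 + 3*w (R(w) = 2 + (w - 5)*3 = 2 + (-5 + w)*3 = 2 + (-15 + 3*w) = -13 + 3*w)
g(K, d) = 36 (g(K, d) = (1 + (-13 + 3*2))² = (1 + (-13 + 6))² = (1 - 7)² = (-6)² = 36)
(-232 + t(P)) + g(J(5, W), 17) = (-232 - 7*(-2 - 7)) + 36 = (-232 - 7*(-9)) + 36 = (-232 + 63) + 36 = -169 + 36 = -133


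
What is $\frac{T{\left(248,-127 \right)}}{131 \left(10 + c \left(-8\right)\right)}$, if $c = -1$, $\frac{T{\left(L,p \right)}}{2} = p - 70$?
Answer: $- \frac{197}{1179} \approx -0.16709$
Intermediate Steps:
$T{\left(L,p \right)} = -140 + 2 p$ ($T{\left(L,p \right)} = 2 \left(p - 70\right) = 2 \left(-70 + p\right) = -140 + 2 p$)
$\frac{T{\left(248,-127 \right)}}{131 \left(10 + c \left(-8\right)\right)} = \frac{-140 + 2 \left(-127\right)}{131 \left(10 - -8\right)} = \frac{-140 - 254}{131 \left(10 + 8\right)} = - \frac{394}{131 \cdot 18} = - \frac{394}{2358} = \left(-394\right) \frac{1}{2358} = - \frac{197}{1179}$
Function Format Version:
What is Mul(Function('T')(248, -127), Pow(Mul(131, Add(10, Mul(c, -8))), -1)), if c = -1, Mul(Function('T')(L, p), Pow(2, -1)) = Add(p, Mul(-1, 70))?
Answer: Rational(-197, 1179) ≈ -0.16709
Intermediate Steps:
Function('T')(L, p) = Add(-140, Mul(2, p)) (Function('T')(L, p) = Mul(2, Add(p, Mul(-1, 70))) = Mul(2, Add(p, -70)) = Mul(2, Add(-70, p)) = Add(-140, Mul(2, p)))
Mul(Function('T')(248, -127), Pow(Mul(131, Add(10, Mul(c, -8))), -1)) = Mul(Add(-140, Mul(2, -127)), Pow(Mul(131, Add(10, Mul(-1, -8))), -1)) = Mul(Add(-140, -254), Pow(Mul(131, Add(10, 8)), -1)) = Mul(-394, Pow(Mul(131, 18), -1)) = Mul(-394, Pow(2358, -1)) = Mul(-394, Rational(1, 2358)) = Rational(-197, 1179)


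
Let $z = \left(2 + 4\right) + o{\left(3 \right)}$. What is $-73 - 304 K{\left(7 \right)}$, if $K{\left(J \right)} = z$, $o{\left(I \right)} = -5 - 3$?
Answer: $535$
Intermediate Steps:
$o{\left(I \right)} = -8$
$z = -2$ ($z = \left(2 + 4\right) - 8 = 6 - 8 = -2$)
$K{\left(J \right)} = -2$
$-73 - 304 K{\left(7 \right)} = -73 - -608 = -73 + 608 = 535$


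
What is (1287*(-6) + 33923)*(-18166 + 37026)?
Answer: 494150860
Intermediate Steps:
(1287*(-6) + 33923)*(-18166 + 37026) = (-7722 + 33923)*18860 = 26201*18860 = 494150860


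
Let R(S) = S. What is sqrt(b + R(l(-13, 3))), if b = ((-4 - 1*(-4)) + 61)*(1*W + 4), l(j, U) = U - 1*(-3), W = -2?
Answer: 8*sqrt(2) ≈ 11.314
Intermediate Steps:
l(j, U) = 3 + U (l(j, U) = U + 3 = 3 + U)
b = 122 (b = ((-4 - 1*(-4)) + 61)*(1*(-2) + 4) = ((-4 + 4) + 61)*(-2 + 4) = (0 + 61)*2 = 61*2 = 122)
sqrt(b + R(l(-13, 3))) = sqrt(122 + (3 + 3)) = sqrt(122 + 6) = sqrt(128) = 8*sqrt(2)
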